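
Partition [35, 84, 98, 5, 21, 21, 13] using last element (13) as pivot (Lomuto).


Pivot: 13
  5 <= 13: swap -> [5, 84, 98, 35, 21, 21, 13]
Place pivot at 1: [5, 13, 98, 35, 21, 21, 84]

Partitioned: [5, 13, 98, 35, 21, 21, 84]


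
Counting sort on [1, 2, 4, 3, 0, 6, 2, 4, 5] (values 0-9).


Input: [1, 2, 4, 3, 0, 6, 2, 4, 5]
Counts: [1, 1, 2, 1, 2, 1, 1, 0, 0, 0]

Sorted: [0, 1, 2, 2, 3, 4, 4, 5, 6]


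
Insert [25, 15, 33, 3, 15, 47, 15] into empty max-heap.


Insert 25: [25]
Insert 15: [25, 15]
Insert 33: [33, 15, 25]
Insert 3: [33, 15, 25, 3]
Insert 15: [33, 15, 25, 3, 15]
Insert 47: [47, 15, 33, 3, 15, 25]
Insert 15: [47, 15, 33, 3, 15, 25, 15]

Final heap: [47, 15, 33, 3, 15, 25, 15]


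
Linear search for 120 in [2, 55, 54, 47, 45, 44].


i=0: 2!=120
i=1: 55!=120
i=2: 54!=120
i=3: 47!=120
i=4: 45!=120
i=5: 44!=120

Not found, 6 comps


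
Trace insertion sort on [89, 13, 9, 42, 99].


Initial: [89, 13, 9, 42, 99]
Insert 13: [13, 89, 9, 42, 99]
Insert 9: [9, 13, 89, 42, 99]
Insert 42: [9, 13, 42, 89, 99]
Insert 99: [9, 13, 42, 89, 99]

Sorted: [9, 13, 42, 89, 99]


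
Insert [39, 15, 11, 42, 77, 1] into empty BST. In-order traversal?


Insert 39: root
Insert 15: L from 39
Insert 11: L from 39 -> L from 15
Insert 42: R from 39
Insert 77: R from 39 -> R from 42
Insert 1: L from 39 -> L from 15 -> L from 11

In-order: [1, 11, 15, 39, 42, 77]


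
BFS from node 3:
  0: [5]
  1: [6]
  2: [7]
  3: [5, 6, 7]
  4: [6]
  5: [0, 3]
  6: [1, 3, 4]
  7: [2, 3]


Visit 3, enqueue [5, 6, 7]
Visit 5, enqueue [0]
Visit 6, enqueue [1, 4]
Visit 7, enqueue [2]
Visit 0, enqueue []
Visit 1, enqueue []
Visit 4, enqueue []
Visit 2, enqueue []

BFS order: [3, 5, 6, 7, 0, 1, 4, 2]


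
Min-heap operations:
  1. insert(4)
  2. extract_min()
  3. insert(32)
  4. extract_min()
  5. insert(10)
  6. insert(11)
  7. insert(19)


insert(4) -> [4]
extract_min()->4, []
insert(32) -> [32]
extract_min()->32, []
insert(10) -> [10]
insert(11) -> [10, 11]
insert(19) -> [10, 11, 19]

Final heap: [10, 11, 19]


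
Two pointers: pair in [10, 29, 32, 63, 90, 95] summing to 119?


lo=0(10)+hi=5(95)=105
lo=1(29)+hi=5(95)=124
lo=1(29)+hi=4(90)=119

Yes: 29+90=119


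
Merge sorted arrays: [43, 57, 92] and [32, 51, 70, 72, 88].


Take 32 from B
Take 43 from A
Take 51 from B
Take 57 from A
Take 70 from B
Take 72 from B
Take 88 from B

Merged: [32, 43, 51, 57, 70, 72, 88, 92]


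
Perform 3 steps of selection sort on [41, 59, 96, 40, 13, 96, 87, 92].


Initial: [41, 59, 96, 40, 13, 96, 87, 92]
Step 1: min=13 at 4
  Swap: [13, 59, 96, 40, 41, 96, 87, 92]
Step 2: min=40 at 3
  Swap: [13, 40, 96, 59, 41, 96, 87, 92]
Step 3: min=41 at 4
  Swap: [13, 40, 41, 59, 96, 96, 87, 92]

After 3 steps: [13, 40, 41, 59, 96, 96, 87, 92]


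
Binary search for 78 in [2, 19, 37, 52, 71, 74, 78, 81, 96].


Step 1: lo=0, hi=8, mid=4, val=71
Step 2: lo=5, hi=8, mid=6, val=78

Found at index 6


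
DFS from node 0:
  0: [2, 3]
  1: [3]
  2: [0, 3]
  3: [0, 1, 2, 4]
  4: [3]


Visit 0, push [3, 2]
Visit 2, push [3]
Visit 3, push [4, 1]
Visit 1, push []
Visit 4, push []

DFS order: [0, 2, 3, 1, 4]


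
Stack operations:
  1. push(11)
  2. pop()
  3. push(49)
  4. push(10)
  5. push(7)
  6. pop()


push(11) -> [11]
pop()->11, []
push(49) -> [49]
push(10) -> [49, 10]
push(7) -> [49, 10, 7]
pop()->7, [49, 10]

Final stack: [49, 10]


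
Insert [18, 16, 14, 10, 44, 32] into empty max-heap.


Insert 18: [18]
Insert 16: [18, 16]
Insert 14: [18, 16, 14]
Insert 10: [18, 16, 14, 10]
Insert 44: [44, 18, 14, 10, 16]
Insert 32: [44, 18, 32, 10, 16, 14]

Final heap: [44, 18, 32, 10, 16, 14]


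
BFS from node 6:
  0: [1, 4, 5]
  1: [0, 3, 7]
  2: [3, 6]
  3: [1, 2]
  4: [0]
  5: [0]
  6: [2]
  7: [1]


Visit 6, enqueue [2]
Visit 2, enqueue [3]
Visit 3, enqueue [1]
Visit 1, enqueue [0, 7]
Visit 0, enqueue [4, 5]
Visit 7, enqueue []
Visit 4, enqueue []
Visit 5, enqueue []

BFS order: [6, 2, 3, 1, 0, 7, 4, 5]


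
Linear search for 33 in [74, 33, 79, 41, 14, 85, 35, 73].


i=0: 74!=33
i=1: 33==33 found!

Found at 1, 2 comps


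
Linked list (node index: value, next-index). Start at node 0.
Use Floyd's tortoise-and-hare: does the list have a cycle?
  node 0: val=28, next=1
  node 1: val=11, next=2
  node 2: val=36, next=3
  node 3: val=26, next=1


Floyd's tortoise (slow, +1) and hare (fast, +2):
  init: slow=0, fast=0
  step 1: slow=1, fast=2
  step 2: slow=2, fast=1
  step 3: slow=3, fast=3
  slow == fast at node 3: cycle detected

Cycle: yes


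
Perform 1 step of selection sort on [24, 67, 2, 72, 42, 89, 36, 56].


Initial: [24, 67, 2, 72, 42, 89, 36, 56]
Step 1: min=2 at 2
  Swap: [2, 67, 24, 72, 42, 89, 36, 56]

After 1 step: [2, 67, 24, 72, 42, 89, 36, 56]


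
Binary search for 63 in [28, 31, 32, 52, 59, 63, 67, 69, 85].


Step 1: lo=0, hi=8, mid=4, val=59
Step 2: lo=5, hi=8, mid=6, val=67
Step 3: lo=5, hi=5, mid=5, val=63

Found at index 5


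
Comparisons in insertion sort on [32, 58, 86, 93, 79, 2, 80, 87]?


Algorithm: insertion sort
Input: [32, 58, 86, 93, 79, 2, 80, 87]
Sorted: [2, 32, 58, 79, 80, 86, 87, 93]

16


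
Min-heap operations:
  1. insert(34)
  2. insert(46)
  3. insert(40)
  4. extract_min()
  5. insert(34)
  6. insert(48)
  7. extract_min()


insert(34) -> [34]
insert(46) -> [34, 46]
insert(40) -> [34, 46, 40]
extract_min()->34, [40, 46]
insert(34) -> [34, 46, 40]
insert(48) -> [34, 46, 40, 48]
extract_min()->34, [40, 46, 48]

Final heap: [40, 46, 48]


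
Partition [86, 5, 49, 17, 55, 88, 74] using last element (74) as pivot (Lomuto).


Pivot: 74
  5 <= 74: swap -> [5, 86, 49, 17, 55, 88, 74]
  49 <= 74: swap -> [5, 49, 86, 17, 55, 88, 74]
  17 <= 74: swap -> [5, 49, 17, 86, 55, 88, 74]
  55 <= 74: swap -> [5, 49, 17, 55, 86, 88, 74]
Place pivot at 4: [5, 49, 17, 55, 74, 88, 86]

Partitioned: [5, 49, 17, 55, 74, 88, 86]


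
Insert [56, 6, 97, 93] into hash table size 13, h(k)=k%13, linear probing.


Insert 56: h=4 -> slot 4
Insert 6: h=6 -> slot 6
Insert 97: h=6, 1 probes -> slot 7
Insert 93: h=2 -> slot 2

Table: [None, None, 93, None, 56, None, 6, 97, None, None, None, None, None]


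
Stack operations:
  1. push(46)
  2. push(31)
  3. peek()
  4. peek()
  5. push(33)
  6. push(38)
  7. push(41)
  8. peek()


push(46) -> [46]
push(31) -> [46, 31]
peek()->31
peek()->31
push(33) -> [46, 31, 33]
push(38) -> [46, 31, 33, 38]
push(41) -> [46, 31, 33, 38, 41]
peek()->41

Final stack: [46, 31, 33, 38, 41]


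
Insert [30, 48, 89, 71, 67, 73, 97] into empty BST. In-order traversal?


Insert 30: root
Insert 48: R from 30
Insert 89: R from 30 -> R from 48
Insert 71: R from 30 -> R from 48 -> L from 89
Insert 67: R from 30 -> R from 48 -> L from 89 -> L from 71
Insert 73: R from 30 -> R from 48 -> L from 89 -> R from 71
Insert 97: R from 30 -> R from 48 -> R from 89

In-order: [30, 48, 67, 71, 73, 89, 97]


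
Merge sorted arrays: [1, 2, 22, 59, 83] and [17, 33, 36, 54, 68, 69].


Take 1 from A
Take 2 from A
Take 17 from B
Take 22 from A
Take 33 from B
Take 36 from B
Take 54 from B
Take 59 from A
Take 68 from B
Take 69 from B

Merged: [1, 2, 17, 22, 33, 36, 54, 59, 68, 69, 83]


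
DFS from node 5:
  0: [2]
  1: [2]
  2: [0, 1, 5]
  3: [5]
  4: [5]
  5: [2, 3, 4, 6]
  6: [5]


Visit 5, push [6, 4, 3, 2]
Visit 2, push [1, 0]
Visit 0, push []
Visit 1, push []
Visit 3, push []
Visit 4, push []
Visit 6, push []

DFS order: [5, 2, 0, 1, 3, 4, 6]


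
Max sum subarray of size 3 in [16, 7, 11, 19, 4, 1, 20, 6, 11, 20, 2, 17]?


[0:3]: 34
[1:4]: 37
[2:5]: 34
[3:6]: 24
[4:7]: 25
[5:8]: 27
[6:9]: 37
[7:10]: 37
[8:11]: 33
[9:12]: 39

Max: 39 at [9:12]


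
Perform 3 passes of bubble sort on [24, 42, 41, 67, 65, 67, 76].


Initial: [24, 42, 41, 67, 65, 67, 76]
Pass 1: [24, 41, 42, 65, 67, 67, 76] (2 swaps)
Pass 2: [24, 41, 42, 65, 67, 67, 76] (0 swaps)
Pass 3: [24, 41, 42, 65, 67, 67, 76] (0 swaps)

After 3 passes: [24, 41, 42, 65, 67, 67, 76]


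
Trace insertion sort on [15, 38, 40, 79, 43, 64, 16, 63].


Initial: [15, 38, 40, 79, 43, 64, 16, 63]
Insert 38: [15, 38, 40, 79, 43, 64, 16, 63]
Insert 40: [15, 38, 40, 79, 43, 64, 16, 63]
Insert 79: [15, 38, 40, 79, 43, 64, 16, 63]
Insert 43: [15, 38, 40, 43, 79, 64, 16, 63]
Insert 64: [15, 38, 40, 43, 64, 79, 16, 63]
Insert 16: [15, 16, 38, 40, 43, 64, 79, 63]
Insert 63: [15, 16, 38, 40, 43, 63, 64, 79]

Sorted: [15, 16, 38, 40, 43, 63, 64, 79]


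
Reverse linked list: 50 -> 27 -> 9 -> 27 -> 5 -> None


Step 1: curr=50, set curr.next=prev(None) | reversed so far: 50
Step 2: curr=27, set curr.next=prev(50) | reversed so far: 27 -> 50
Step 3: curr=9, set curr.next=prev(27) | reversed so far: 9 -> 27 -> 50
Step 4: curr=27, set curr.next=prev(9) | reversed so far: 27 -> 9 -> 27 -> 50
Step 5: curr=5, set curr.next=prev(27) | reversed so far: 5 -> 27 -> 9 -> 27 -> 50

5 -> 27 -> 9 -> 27 -> 50 -> None


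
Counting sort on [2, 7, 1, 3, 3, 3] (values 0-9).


Input: [2, 7, 1, 3, 3, 3]
Counts: [0, 1, 1, 3, 0, 0, 0, 1, 0, 0]

Sorted: [1, 2, 3, 3, 3, 7]


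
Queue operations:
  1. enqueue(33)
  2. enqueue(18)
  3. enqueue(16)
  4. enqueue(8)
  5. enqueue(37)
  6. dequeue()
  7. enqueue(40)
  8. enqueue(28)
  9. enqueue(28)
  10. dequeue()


enqueue(33) -> [33]
enqueue(18) -> [33, 18]
enqueue(16) -> [33, 18, 16]
enqueue(8) -> [33, 18, 16, 8]
enqueue(37) -> [33, 18, 16, 8, 37]
dequeue()->33, [18, 16, 8, 37]
enqueue(40) -> [18, 16, 8, 37, 40]
enqueue(28) -> [18, 16, 8, 37, 40, 28]
enqueue(28) -> [18, 16, 8, 37, 40, 28, 28]
dequeue()->18, [16, 8, 37, 40, 28, 28]

Final queue: [16, 8, 37, 40, 28, 28]


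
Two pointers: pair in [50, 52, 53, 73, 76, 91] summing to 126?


lo=0(50)+hi=5(91)=141
lo=0(50)+hi=4(76)=126

Yes: 50+76=126


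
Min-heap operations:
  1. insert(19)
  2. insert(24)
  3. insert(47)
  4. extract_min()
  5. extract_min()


insert(19) -> [19]
insert(24) -> [19, 24]
insert(47) -> [19, 24, 47]
extract_min()->19, [24, 47]
extract_min()->24, [47]

Final heap: [47]


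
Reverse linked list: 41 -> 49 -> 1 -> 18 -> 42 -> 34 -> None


Step 1: curr=41, set curr.next=prev(None) | reversed so far: 41
Step 2: curr=49, set curr.next=prev(41) | reversed so far: 49 -> 41
Step 3: curr=1, set curr.next=prev(49) | reversed so far: 1 -> 49 -> 41
Step 4: curr=18, set curr.next=prev(1) | reversed so far: 18 -> 1 -> 49 -> 41
Step 5: curr=42, set curr.next=prev(18) | reversed so far: 42 -> 18 -> 1 -> 49 -> 41
Step 6: curr=34, set curr.next=prev(42) | reversed so far: 34 -> 42 -> 18 -> 1 -> 49 -> 41

34 -> 42 -> 18 -> 1 -> 49 -> 41 -> None


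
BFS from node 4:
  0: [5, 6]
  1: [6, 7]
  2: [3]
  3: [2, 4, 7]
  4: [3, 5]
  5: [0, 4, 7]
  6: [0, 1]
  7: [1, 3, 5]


Visit 4, enqueue [3, 5]
Visit 3, enqueue [2, 7]
Visit 5, enqueue [0]
Visit 2, enqueue []
Visit 7, enqueue [1]
Visit 0, enqueue [6]
Visit 1, enqueue []
Visit 6, enqueue []

BFS order: [4, 3, 5, 2, 7, 0, 1, 6]


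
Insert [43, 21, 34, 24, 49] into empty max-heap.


Insert 43: [43]
Insert 21: [43, 21]
Insert 34: [43, 21, 34]
Insert 24: [43, 24, 34, 21]
Insert 49: [49, 43, 34, 21, 24]

Final heap: [49, 43, 34, 21, 24]


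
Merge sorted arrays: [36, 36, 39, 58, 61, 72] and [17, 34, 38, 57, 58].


Take 17 from B
Take 34 from B
Take 36 from A
Take 36 from A
Take 38 from B
Take 39 from A
Take 57 from B
Take 58 from A
Take 58 from B

Merged: [17, 34, 36, 36, 38, 39, 57, 58, 58, 61, 72]


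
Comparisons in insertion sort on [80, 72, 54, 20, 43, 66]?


Algorithm: insertion sort
Input: [80, 72, 54, 20, 43, 66]
Sorted: [20, 43, 54, 66, 72, 80]

13


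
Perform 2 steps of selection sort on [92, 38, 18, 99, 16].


Initial: [92, 38, 18, 99, 16]
Step 1: min=16 at 4
  Swap: [16, 38, 18, 99, 92]
Step 2: min=18 at 2
  Swap: [16, 18, 38, 99, 92]

After 2 steps: [16, 18, 38, 99, 92]


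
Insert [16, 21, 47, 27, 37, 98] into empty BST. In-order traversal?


Insert 16: root
Insert 21: R from 16
Insert 47: R from 16 -> R from 21
Insert 27: R from 16 -> R from 21 -> L from 47
Insert 37: R from 16 -> R from 21 -> L from 47 -> R from 27
Insert 98: R from 16 -> R from 21 -> R from 47

In-order: [16, 21, 27, 37, 47, 98]


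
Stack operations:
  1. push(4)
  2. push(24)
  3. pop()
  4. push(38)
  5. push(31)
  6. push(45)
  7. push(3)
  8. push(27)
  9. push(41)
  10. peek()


push(4) -> [4]
push(24) -> [4, 24]
pop()->24, [4]
push(38) -> [4, 38]
push(31) -> [4, 38, 31]
push(45) -> [4, 38, 31, 45]
push(3) -> [4, 38, 31, 45, 3]
push(27) -> [4, 38, 31, 45, 3, 27]
push(41) -> [4, 38, 31, 45, 3, 27, 41]
peek()->41

Final stack: [4, 38, 31, 45, 3, 27, 41]


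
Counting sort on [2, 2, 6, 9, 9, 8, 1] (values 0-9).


Input: [2, 2, 6, 9, 9, 8, 1]
Counts: [0, 1, 2, 0, 0, 0, 1, 0, 1, 2]

Sorted: [1, 2, 2, 6, 8, 9, 9]


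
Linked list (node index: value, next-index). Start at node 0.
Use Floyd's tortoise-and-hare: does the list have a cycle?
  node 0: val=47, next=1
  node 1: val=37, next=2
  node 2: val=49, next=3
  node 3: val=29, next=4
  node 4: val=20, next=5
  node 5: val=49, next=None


Floyd's tortoise (slow, +1) and hare (fast, +2):
  init: slow=0, fast=0
  step 1: slow=1, fast=2
  step 2: slow=2, fast=4
  step 3: fast 4->5->None, no cycle

Cycle: no


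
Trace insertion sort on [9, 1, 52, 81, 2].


Initial: [9, 1, 52, 81, 2]
Insert 1: [1, 9, 52, 81, 2]
Insert 52: [1, 9, 52, 81, 2]
Insert 81: [1, 9, 52, 81, 2]
Insert 2: [1, 2, 9, 52, 81]

Sorted: [1, 2, 9, 52, 81]


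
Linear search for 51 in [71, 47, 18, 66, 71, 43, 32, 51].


i=0: 71!=51
i=1: 47!=51
i=2: 18!=51
i=3: 66!=51
i=4: 71!=51
i=5: 43!=51
i=6: 32!=51
i=7: 51==51 found!

Found at 7, 8 comps


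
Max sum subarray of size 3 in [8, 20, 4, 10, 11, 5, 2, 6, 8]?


[0:3]: 32
[1:4]: 34
[2:5]: 25
[3:6]: 26
[4:7]: 18
[5:8]: 13
[6:9]: 16

Max: 34 at [1:4]


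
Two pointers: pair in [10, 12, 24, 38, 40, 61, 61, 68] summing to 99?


lo=0(10)+hi=7(68)=78
lo=1(12)+hi=7(68)=80
lo=2(24)+hi=7(68)=92
lo=3(38)+hi=7(68)=106
lo=3(38)+hi=6(61)=99

Yes: 38+61=99


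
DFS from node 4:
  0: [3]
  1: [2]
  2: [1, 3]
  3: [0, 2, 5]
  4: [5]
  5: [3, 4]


Visit 4, push [5]
Visit 5, push [3]
Visit 3, push [2, 0]
Visit 0, push []
Visit 2, push [1]
Visit 1, push []

DFS order: [4, 5, 3, 0, 2, 1]


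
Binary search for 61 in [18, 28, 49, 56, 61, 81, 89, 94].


Step 1: lo=0, hi=7, mid=3, val=56
Step 2: lo=4, hi=7, mid=5, val=81
Step 3: lo=4, hi=4, mid=4, val=61

Found at index 4


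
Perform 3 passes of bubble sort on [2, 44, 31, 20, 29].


Initial: [2, 44, 31, 20, 29]
Pass 1: [2, 31, 20, 29, 44] (3 swaps)
Pass 2: [2, 20, 29, 31, 44] (2 swaps)
Pass 3: [2, 20, 29, 31, 44] (0 swaps)

After 3 passes: [2, 20, 29, 31, 44]


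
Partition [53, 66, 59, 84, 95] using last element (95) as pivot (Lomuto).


Pivot: 95
  53 <= 95: advance i (no swap)
  66 <= 95: advance i (no swap)
  59 <= 95: advance i (no swap)
  84 <= 95: advance i (no swap)
Place pivot at 4: [53, 66, 59, 84, 95]

Partitioned: [53, 66, 59, 84, 95]


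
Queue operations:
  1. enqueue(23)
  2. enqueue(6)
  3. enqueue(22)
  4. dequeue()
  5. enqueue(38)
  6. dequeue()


enqueue(23) -> [23]
enqueue(6) -> [23, 6]
enqueue(22) -> [23, 6, 22]
dequeue()->23, [6, 22]
enqueue(38) -> [6, 22, 38]
dequeue()->6, [22, 38]

Final queue: [22, 38]


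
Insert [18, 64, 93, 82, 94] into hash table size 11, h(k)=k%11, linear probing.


Insert 18: h=7 -> slot 7
Insert 64: h=9 -> slot 9
Insert 93: h=5 -> slot 5
Insert 82: h=5, 1 probes -> slot 6
Insert 94: h=6, 2 probes -> slot 8

Table: [None, None, None, None, None, 93, 82, 18, 94, 64, None]


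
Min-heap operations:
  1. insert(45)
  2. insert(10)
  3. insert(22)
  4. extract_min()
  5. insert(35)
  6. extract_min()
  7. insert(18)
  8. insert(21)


insert(45) -> [45]
insert(10) -> [10, 45]
insert(22) -> [10, 45, 22]
extract_min()->10, [22, 45]
insert(35) -> [22, 45, 35]
extract_min()->22, [35, 45]
insert(18) -> [18, 45, 35]
insert(21) -> [18, 21, 35, 45]

Final heap: [18, 21, 35, 45]


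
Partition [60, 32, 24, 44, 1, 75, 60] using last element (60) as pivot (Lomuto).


Pivot: 60
  60 <= 60: advance i (no swap)
  32 <= 60: advance i (no swap)
  24 <= 60: advance i (no swap)
  44 <= 60: advance i (no swap)
  1 <= 60: advance i (no swap)
Place pivot at 5: [60, 32, 24, 44, 1, 60, 75]

Partitioned: [60, 32, 24, 44, 1, 60, 75]


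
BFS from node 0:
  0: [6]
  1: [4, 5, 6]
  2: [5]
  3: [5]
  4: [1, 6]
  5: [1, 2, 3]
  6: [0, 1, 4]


Visit 0, enqueue [6]
Visit 6, enqueue [1, 4]
Visit 1, enqueue [5]
Visit 4, enqueue []
Visit 5, enqueue [2, 3]
Visit 2, enqueue []
Visit 3, enqueue []

BFS order: [0, 6, 1, 4, 5, 2, 3]


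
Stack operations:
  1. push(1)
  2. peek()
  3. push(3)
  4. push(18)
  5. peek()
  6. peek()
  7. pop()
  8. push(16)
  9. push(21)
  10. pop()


push(1) -> [1]
peek()->1
push(3) -> [1, 3]
push(18) -> [1, 3, 18]
peek()->18
peek()->18
pop()->18, [1, 3]
push(16) -> [1, 3, 16]
push(21) -> [1, 3, 16, 21]
pop()->21, [1, 3, 16]

Final stack: [1, 3, 16]


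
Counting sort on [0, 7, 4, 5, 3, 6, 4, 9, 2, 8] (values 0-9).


Input: [0, 7, 4, 5, 3, 6, 4, 9, 2, 8]
Counts: [1, 0, 1, 1, 2, 1, 1, 1, 1, 1]

Sorted: [0, 2, 3, 4, 4, 5, 6, 7, 8, 9]


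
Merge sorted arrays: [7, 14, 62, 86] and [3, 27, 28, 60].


Take 3 from B
Take 7 from A
Take 14 from A
Take 27 from B
Take 28 from B
Take 60 from B

Merged: [3, 7, 14, 27, 28, 60, 62, 86]


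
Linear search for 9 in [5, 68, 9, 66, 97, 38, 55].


i=0: 5!=9
i=1: 68!=9
i=2: 9==9 found!

Found at 2, 3 comps


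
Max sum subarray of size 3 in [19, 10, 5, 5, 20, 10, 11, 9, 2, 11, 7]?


[0:3]: 34
[1:4]: 20
[2:5]: 30
[3:6]: 35
[4:7]: 41
[5:8]: 30
[6:9]: 22
[7:10]: 22
[8:11]: 20

Max: 41 at [4:7]


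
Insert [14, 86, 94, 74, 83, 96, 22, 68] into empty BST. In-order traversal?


Insert 14: root
Insert 86: R from 14
Insert 94: R from 14 -> R from 86
Insert 74: R from 14 -> L from 86
Insert 83: R from 14 -> L from 86 -> R from 74
Insert 96: R from 14 -> R from 86 -> R from 94
Insert 22: R from 14 -> L from 86 -> L from 74
Insert 68: R from 14 -> L from 86 -> L from 74 -> R from 22

In-order: [14, 22, 68, 74, 83, 86, 94, 96]


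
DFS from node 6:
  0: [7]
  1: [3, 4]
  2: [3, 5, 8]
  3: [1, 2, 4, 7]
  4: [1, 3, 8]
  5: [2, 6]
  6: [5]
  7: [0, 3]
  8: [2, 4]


Visit 6, push [5]
Visit 5, push [2]
Visit 2, push [8, 3]
Visit 3, push [7, 4, 1]
Visit 1, push [4]
Visit 4, push [8]
Visit 8, push []
Visit 7, push [0]
Visit 0, push []

DFS order: [6, 5, 2, 3, 1, 4, 8, 7, 0]


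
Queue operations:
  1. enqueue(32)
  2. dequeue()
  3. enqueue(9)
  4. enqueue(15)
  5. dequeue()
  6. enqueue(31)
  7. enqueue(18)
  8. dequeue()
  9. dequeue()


enqueue(32) -> [32]
dequeue()->32, []
enqueue(9) -> [9]
enqueue(15) -> [9, 15]
dequeue()->9, [15]
enqueue(31) -> [15, 31]
enqueue(18) -> [15, 31, 18]
dequeue()->15, [31, 18]
dequeue()->31, [18]

Final queue: [18]


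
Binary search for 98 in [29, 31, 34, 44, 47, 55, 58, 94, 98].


Step 1: lo=0, hi=8, mid=4, val=47
Step 2: lo=5, hi=8, mid=6, val=58
Step 3: lo=7, hi=8, mid=7, val=94
Step 4: lo=8, hi=8, mid=8, val=98

Found at index 8


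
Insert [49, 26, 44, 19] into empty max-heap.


Insert 49: [49]
Insert 26: [49, 26]
Insert 44: [49, 26, 44]
Insert 19: [49, 26, 44, 19]

Final heap: [49, 26, 44, 19]


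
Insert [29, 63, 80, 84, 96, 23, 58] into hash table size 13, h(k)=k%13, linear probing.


Insert 29: h=3 -> slot 3
Insert 63: h=11 -> slot 11
Insert 80: h=2 -> slot 2
Insert 84: h=6 -> slot 6
Insert 96: h=5 -> slot 5
Insert 23: h=10 -> slot 10
Insert 58: h=6, 1 probes -> slot 7

Table: [None, None, 80, 29, None, 96, 84, 58, None, None, 23, 63, None]


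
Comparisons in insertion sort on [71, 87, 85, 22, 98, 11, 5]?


Algorithm: insertion sort
Input: [71, 87, 85, 22, 98, 11, 5]
Sorted: [5, 11, 22, 71, 85, 87, 98]

18


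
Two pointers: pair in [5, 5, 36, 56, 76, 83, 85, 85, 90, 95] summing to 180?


lo=0(5)+hi=9(95)=100
lo=1(5)+hi=9(95)=100
lo=2(36)+hi=9(95)=131
lo=3(56)+hi=9(95)=151
lo=4(76)+hi=9(95)=171
lo=5(83)+hi=9(95)=178
lo=6(85)+hi=9(95)=180

Yes: 85+95=180


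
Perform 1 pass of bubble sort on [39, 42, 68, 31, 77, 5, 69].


Initial: [39, 42, 68, 31, 77, 5, 69]
Pass 1: [39, 42, 31, 68, 5, 69, 77] (3 swaps)

After 1 pass: [39, 42, 31, 68, 5, 69, 77]


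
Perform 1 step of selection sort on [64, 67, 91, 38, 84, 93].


Initial: [64, 67, 91, 38, 84, 93]
Step 1: min=38 at 3
  Swap: [38, 67, 91, 64, 84, 93]

After 1 step: [38, 67, 91, 64, 84, 93]


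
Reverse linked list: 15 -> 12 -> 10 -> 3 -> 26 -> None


Step 1: curr=15, set curr.next=prev(None) | reversed so far: 15
Step 2: curr=12, set curr.next=prev(15) | reversed so far: 12 -> 15
Step 3: curr=10, set curr.next=prev(12) | reversed so far: 10 -> 12 -> 15
Step 4: curr=3, set curr.next=prev(10) | reversed so far: 3 -> 10 -> 12 -> 15
Step 5: curr=26, set curr.next=prev(3) | reversed so far: 26 -> 3 -> 10 -> 12 -> 15

26 -> 3 -> 10 -> 12 -> 15 -> None


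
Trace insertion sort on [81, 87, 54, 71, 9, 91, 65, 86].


Initial: [81, 87, 54, 71, 9, 91, 65, 86]
Insert 87: [81, 87, 54, 71, 9, 91, 65, 86]
Insert 54: [54, 81, 87, 71, 9, 91, 65, 86]
Insert 71: [54, 71, 81, 87, 9, 91, 65, 86]
Insert 9: [9, 54, 71, 81, 87, 91, 65, 86]
Insert 91: [9, 54, 71, 81, 87, 91, 65, 86]
Insert 65: [9, 54, 65, 71, 81, 87, 91, 86]
Insert 86: [9, 54, 65, 71, 81, 86, 87, 91]

Sorted: [9, 54, 65, 71, 81, 86, 87, 91]


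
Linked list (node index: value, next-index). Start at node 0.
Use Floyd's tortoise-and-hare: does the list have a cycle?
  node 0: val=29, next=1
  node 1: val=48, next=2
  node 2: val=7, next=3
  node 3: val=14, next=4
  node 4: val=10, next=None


Floyd's tortoise (slow, +1) and hare (fast, +2):
  init: slow=0, fast=0
  step 1: slow=1, fast=2
  step 2: slow=2, fast=4
  step 3: fast -> None, no cycle

Cycle: no


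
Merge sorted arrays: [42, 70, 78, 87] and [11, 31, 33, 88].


Take 11 from B
Take 31 from B
Take 33 from B
Take 42 from A
Take 70 from A
Take 78 from A
Take 87 from A

Merged: [11, 31, 33, 42, 70, 78, 87, 88]


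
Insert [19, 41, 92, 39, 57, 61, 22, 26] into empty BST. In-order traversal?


Insert 19: root
Insert 41: R from 19
Insert 92: R from 19 -> R from 41
Insert 39: R from 19 -> L from 41
Insert 57: R from 19 -> R from 41 -> L from 92
Insert 61: R from 19 -> R from 41 -> L from 92 -> R from 57
Insert 22: R from 19 -> L from 41 -> L from 39
Insert 26: R from 19 -> L from 41 -> L from 39 -> R from 22

In-order: [19, 22, 26, 39, 41, 57, 61, 92]


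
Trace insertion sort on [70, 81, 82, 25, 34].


Initial: [70, 81, 82, 25, 34]
Insert 81: [70, 81, 82, 25, 34]
Insert 82: [70, 81, 82, 25, 34]
Insert 25: [25, 70, 81, 82, 34]
Insert 34: [25, 34, 70, 81, 82]

Sorted: [25, 34, 70, 81, 82]


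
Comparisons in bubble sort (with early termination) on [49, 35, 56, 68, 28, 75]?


Algorithm: bubble sort (with early termination)
Input: [49, 35, 56, 68, 28, 75]
Sorted: [28, 35, 49, 56, 68, 75]

15


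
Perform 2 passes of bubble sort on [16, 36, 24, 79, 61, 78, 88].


Initial: [16, 36, 24, 79, 61, 78, 88]
Pass 1: [16, 24, 36, 61, 78, 79, 88] (3 swaps)
Pass 2: [16, 24, 36, 61, 78, 79, 88] (0 swaps)

After 2 passes: [16, 24, 36, 61, 78, 79, 88]


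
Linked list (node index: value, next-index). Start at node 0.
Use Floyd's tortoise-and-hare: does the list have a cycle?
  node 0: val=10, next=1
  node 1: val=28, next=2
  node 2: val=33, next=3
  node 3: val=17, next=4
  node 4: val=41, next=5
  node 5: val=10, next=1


Floyd's tortoise (slow, +1) and hare (fast, +2):
  init: slow=0, fast=0
  step 1: slow=1, fast=2
  step 2: slow=2, fast=4
  step 3: slow=3, fast=1
  step 4: slow=4, fast=3
  step 5: slow=5, fast=5
  slow == fast at node 5: cycle detected

Cycle: yes


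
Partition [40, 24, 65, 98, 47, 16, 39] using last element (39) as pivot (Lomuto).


Pivot: 39
  24 <= 39: swap -> [24, 40, 65, 98, 47, 16, 39]
  16 <= 39: swap -> [24, 16, 65, 98, 47, 40, 39]
Place pivot at 2: [24, 16, 39, 98, 47, 40, 65]

Partitioned: [24, 16, 39, 98, 47, 40, 65]


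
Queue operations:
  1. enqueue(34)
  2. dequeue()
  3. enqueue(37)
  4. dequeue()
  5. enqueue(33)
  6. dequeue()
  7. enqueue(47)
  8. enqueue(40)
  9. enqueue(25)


enqueue(34) -> [34]
dequeue()->34, []
enqueue(37) -> [37]
dequeue()->37, []
enqueue(33) -> [33]
dequeue()->33, []
enqueue(47) -> [47]
enqueue(40) -> [47, 40]
enqueue(25) -> [47, 40, 25]

Final queue: [47, 40, 25]


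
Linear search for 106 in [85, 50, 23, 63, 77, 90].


i=0: 85!=106
i=1: 50!=106
i=2: 23!=106
i=3: 63!=106
i=4: 77!=106
i=5: 90!=106

Not found, 6 comps


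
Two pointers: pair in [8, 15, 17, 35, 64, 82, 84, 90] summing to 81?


lo=0(8)+hi=7(90)=98
lo=0(8)+hi=6(84)=92
lo=0(8)+hi=5(82)=90
lo=0(8)+hi=4(64)=72
lo=1(15)+hi=4(64)=79
lo=2(17)+hi=4(64)=81

Yes: 17+64=81


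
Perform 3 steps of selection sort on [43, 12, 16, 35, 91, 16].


Initial: [43, 12, 16, 35, 91, 16]
Step 1: min=12 at 1
  Swap: [12, 43, 16, 35, 91, 16]
Step 2: min=16 at 2
  Swap: [12, 16, 43, 35, 91, 16]
Step 3: min=16 at 5
  Swap: [12, 16, 16, 35, 91, 43]

After 3 steps: [12, 16, 16, 35, 91, 43]


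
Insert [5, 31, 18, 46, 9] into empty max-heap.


Insert 5: [5]
Insert 31: [31, 5]
Insert 18: [31, 5, 18]
Insert 46: [46, 31, 18, 5]
Insert 9: [46, 31, 18, 5, 9]

Final heap: [46, 31, 18, 5, 9]


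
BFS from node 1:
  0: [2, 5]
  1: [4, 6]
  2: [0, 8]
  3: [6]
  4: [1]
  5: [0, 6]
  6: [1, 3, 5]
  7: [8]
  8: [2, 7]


Visit 1, enqueue [4, 6]
Visit 4, enqueue []
Visit 6, enqueue [3, 5]
Visit 3, enqueue []
Visit 5, enqueue [0]
Visit 0, enqueue [2]
Visit 2, enqueue [8]
Visit 8, enqueue [7]
Visit 7, enqueue []

BFS order: [1, 4, 6, 3, 5, 0, 2, 8, 7]


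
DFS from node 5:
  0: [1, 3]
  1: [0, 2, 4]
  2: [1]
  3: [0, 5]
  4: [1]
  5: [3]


Visit 5, push [3]
Visit 3, push [0]
Visit 0, push [1]
Visit 1, push [4, 2]
Visit 2, push []
Visit 4, push []

DFS order: [5, 3, 0, 1, 2, 4]


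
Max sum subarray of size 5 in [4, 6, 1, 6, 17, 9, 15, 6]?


[0:5]: 34
[1:6]: 39
[2:7]: 48
[3:8]: 53

Max: 53 at [3:8]


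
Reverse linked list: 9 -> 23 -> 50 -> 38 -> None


Step 1: curr=9, set curr.next=prev(None) | reversed so far: 9
Step 2: curr=23, set curr.next=prev(9) | reversed so far: 23 -> 9
Step 3: curr=50, set curr.next=prev(23) | reversed so far: 50 -> 23 -> 9
Step 4: curr=38, set curr.next=prev(50) | reversed so far: 38 -> 50 -> 23 -> 9

38 -> 50 -> 23 -> 9 -> None


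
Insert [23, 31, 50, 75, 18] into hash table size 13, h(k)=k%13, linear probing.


Insert 23: h=10 -> slot 10
Insert 31: h=5 -> slot 5
Insert 50: h=11 -> slot 11
Insert 75: h=10, 2 probes -> slot 12
Insert 18: h=5, 1 probes -> slot 6

Table: [None, None, None, None, None, 31, 18, None, None, None, 23, 50, 75]


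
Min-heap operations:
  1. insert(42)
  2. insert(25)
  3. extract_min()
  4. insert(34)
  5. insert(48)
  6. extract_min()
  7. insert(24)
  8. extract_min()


insert(42) -> [42]
insert(25) -> [25, 42]
extract_min()->25, [42]
insert(34) -> [34, 42]
insert(48) -> [34, 42, 48]
extract_min()->34, [42, 48]
insert(24) -> [24, 48, 42]
extract_min()->24, [42, 48]

Final heap: [42, 48]


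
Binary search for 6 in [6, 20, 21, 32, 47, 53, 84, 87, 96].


Step 1: lo=0, hi=8, mid=4, val=47
Step 2: lo=0, hi=3, mid=1, val=20
Step 3: lo=0, hi=0, mid=0, val=6

Found at index 0


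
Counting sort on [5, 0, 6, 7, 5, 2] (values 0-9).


Input: [5, 0, 6, 7, 5, 2]
Counts: [1, 0, 1, 0, 0, 2, 1, 1, 0, 0]

Sorted: [0, 2, 5, 5, 6, 7]


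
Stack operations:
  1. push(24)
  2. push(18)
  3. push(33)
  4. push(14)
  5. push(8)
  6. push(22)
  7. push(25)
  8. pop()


push(24) -> [24]
push(18) -> [24, 18]
push(33) -> [24, 18, 33]
push(14) -> [24, 18, 33, 14]
push(8) -> [24, 18, 33, 14, 8]
push(22) -> [24, 18, 33, 14, 8, 22]
push(25) -> [24, 18, 33, 14, 8, 22, 25]
pop()->25, [24, 18, 33, 14, 8, 22]

Final stack: [24, 18, 33, 14, 8, 22]


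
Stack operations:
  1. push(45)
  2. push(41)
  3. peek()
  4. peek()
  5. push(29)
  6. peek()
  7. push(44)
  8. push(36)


push(45) -> [45]
push(41) -> [45, 41]
peek()->41
peek()->41
push(29) -> [45, 41, 29]
peek()->29
push(44) -> [45, 41, 29, 44]
push(36) -> [45, 41, 29, 44, 36]

Final stack: [45, 41, 29, 44, 36]


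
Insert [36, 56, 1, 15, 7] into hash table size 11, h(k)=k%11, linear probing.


Insert 36: h=3 -> slot 3
Insert 56: h=1 -> slot 1
Insert 1: h=1, 1 probes -> slot 2
Insert 15: h=4 -> slot 4
Insert 7: h=7 -> slot 7

Table: [None, 56, 1, 36, 15, None, None, 7, None, None, None]


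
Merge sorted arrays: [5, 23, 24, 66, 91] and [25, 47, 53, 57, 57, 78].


Take 5 from A
Take 23 from A
Take 24 from A
Take 25 from B
Take 47 from B
Take 53 from B
Take 57 from B
Take 57 from B
Take 66 from A
Take 78 from B

Merged: [5, 23, 24, 25, 47, 53, 57, 57, 66, 78, 91]


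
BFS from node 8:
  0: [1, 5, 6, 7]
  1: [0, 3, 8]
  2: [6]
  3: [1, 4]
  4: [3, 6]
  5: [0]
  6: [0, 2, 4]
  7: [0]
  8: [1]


Visit 8, enqueue [1]
Visit 1, enqueue [0, 3]
Visit 0, enqueue [5, 6, 7]
Visit 3, enqueue [4]
Visit 5, enqueue []
Visit 6, enqueue [2]
Visit 7, enqueue []
Visit 4, enqueue []
Visit 2, enqueue []

BFS order: [8, 1, 0, 3, 5, 6, 7, 4, 2]


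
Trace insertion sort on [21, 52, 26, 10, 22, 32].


Initial: [21, 52, 26, 10, 22, 32]
Insert 52: [21, 52, 26, 10, 22, 32]
Insert 26: [21, 26, 52, 10, 22, 32]
Insert 10: [10, 21, 26, 52, 22, 32]
Insert 22: [10, 21, 22, 26, 52, 32]
Insert 32: [10, 21, 22, 26, 32, 52]

Sorted: [10, 21, 22, 26, 32, 52]


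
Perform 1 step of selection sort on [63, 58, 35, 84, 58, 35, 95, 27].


Initial: [63, 58, 35, 84, 58, 35, 95, 27]
Step 1: min=27 at 7
  Swap: [27, 58, 35, 84, 58, 35, 95, 63]

After 1 step: [27, 58, 35, 84, 58, 35, 95, 63]


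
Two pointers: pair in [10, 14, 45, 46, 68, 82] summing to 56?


lo=0(10)+hi=5(82)=92
lo=0(10)+hi=4(68)=78
lo=0(10)+hi=3(46)=56

Yes: 10+46=56


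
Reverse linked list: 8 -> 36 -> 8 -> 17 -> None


Step 1: curr=8, set curr.next=prev(None) | reversed so far: 8
Step 2: curr=36, set curr.next=prev(8) | reversed so far: 36 -> 8
Step 3: curr=8, set curr.next=prev(36) | reversed so far: 8 -> 36 -> 8
Step 4: curr=17, set curr.next=prev(8) | reversed so far: 17 -> 8 -> 36 -> 8

17 -> 8 -> 36 -> 8 -> None


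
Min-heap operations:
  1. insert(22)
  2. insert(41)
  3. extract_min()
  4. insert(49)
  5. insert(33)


insert(22) -> [22]
insert(41) -> [22, 41]
extract_min()->22, [41]
insert(49) -> [41, 49]
insert(33) -> [33, 49, 41]

Final heap: [33, 49, 41]


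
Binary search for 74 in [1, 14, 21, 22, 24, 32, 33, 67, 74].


Step 1: lo=0, hi=8, mid=4, val=24
Step 2: lo=5, hi=8, mid=6, val=33
Step 3: lo=7, hi=8, mid=7, val=67
Step 4: lo=8, hi=8, mid=8, val=74

Found at index 8


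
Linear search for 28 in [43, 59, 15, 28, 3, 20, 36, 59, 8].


i=0: 43!=28
i=1: 59!=28
i=2: 15!=28
i=3: 28==28 found!

Found at 3, 4 comps


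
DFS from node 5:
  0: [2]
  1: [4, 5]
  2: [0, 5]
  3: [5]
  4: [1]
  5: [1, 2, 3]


Visit 5, push [3, 2, 1]
Visit 1, push [4]
Visit 4, push []
Visit 2, push [0]
Visit 0, push []
Visit 3, push []

DFS order: [5, 1, 4, 2, 0, 3]


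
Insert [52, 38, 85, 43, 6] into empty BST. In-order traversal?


Insert 52: root
Insert 38: L from 52
Insert 85: R from 52
Insert 43: L from 52 -> R from 38
Insert 6: L from 52 -> L from 38

In-order: [6, 38, 43, 52, 85]


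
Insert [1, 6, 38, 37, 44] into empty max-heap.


Insert 1: [1]
Insert 6: [6, 1]
Insert 38: [38, 1, 6]
Insert 37: [38, 37, 6, 1]
Insert 44: [44, 38, 6, 1, 37]

Final heap: [44, 38, 6, 1, 37]


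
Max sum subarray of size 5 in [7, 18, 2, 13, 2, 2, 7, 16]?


[0:5]: 42
[1:6]: 37
[2:7]: 26
[3:8]: 40

Max: 42 at [0:5]


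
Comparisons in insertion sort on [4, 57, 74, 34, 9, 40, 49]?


Algorithm: insertion sort
Input: [4, 57, 74, 34, 9, 40, 49]
Sorted: [4, 9, 34, 40, 49, 57, 74]

15


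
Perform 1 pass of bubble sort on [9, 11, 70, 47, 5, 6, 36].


Initial: [9, 11, 70, 47, 5, 6, 36]
Pass 1: [9, 11, 47, 5, 6, 36, 70] (4 swaps)

After 1 pass: [9, 11, 47, 5, 6, 36, 70]


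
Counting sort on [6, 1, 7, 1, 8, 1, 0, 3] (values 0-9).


Input: [6, 1, 7, 1, 8, 1, 0, 3]
Counts: [1, 3, 0, 1, 0, 0, 1, 1, 1, 0]

Sorted: [0, 1, 1, 1, 3, 6, 7, 8]


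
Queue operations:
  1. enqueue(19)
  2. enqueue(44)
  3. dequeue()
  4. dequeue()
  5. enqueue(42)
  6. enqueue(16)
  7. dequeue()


enqueue(19) -> [19]
enqueue(44) -> [19, 44]
dequeue()->19, [44]
dequeue()->44, []
enqueue(42) -> [42]
enqueue(16) -> [42, 16]
dequeue()->42, [16]

Final queue: [16]


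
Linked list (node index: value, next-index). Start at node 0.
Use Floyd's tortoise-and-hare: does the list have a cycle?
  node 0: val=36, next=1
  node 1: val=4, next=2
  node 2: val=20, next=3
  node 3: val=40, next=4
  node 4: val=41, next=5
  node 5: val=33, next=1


Floyd's tortoise (slow, +1) and hare (fast, +2):
  init: slow=0, fast=0
  step 1: slow=1, fast=2
  step 2: slow=2, fast=4
  step 3: slow=3, fast=1
  step 4: slow=4, fast=3
  step 5: slow=5, fast=5
  slow == fast at node 5: cycle detected

Cycle: yes


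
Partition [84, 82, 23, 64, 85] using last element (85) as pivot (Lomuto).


Pivot: 85
  84 <= 85: advance i (no swap)
  82 <= 85: advance i (no swap)
  23 <= 85: advance i (no swap)
  64 <= 85: advance i (no swap)
Place pivot at 4: [84, 82, 23, 64, 85]

Partitioned: [84, 82, 23, 64, 85]


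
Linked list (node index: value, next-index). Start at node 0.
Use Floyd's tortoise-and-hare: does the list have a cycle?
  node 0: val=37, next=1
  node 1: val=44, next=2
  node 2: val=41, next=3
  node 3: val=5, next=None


Floyd's tortoise (slow, +1) and hare (fast, +2):
  init: slow=0, fast=0
  step 1: slow=1, fast=2
  step 2: fast 2->3->None, no cycle

Cycle: no


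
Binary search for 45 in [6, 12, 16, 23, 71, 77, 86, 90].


Step 1: lo=0, hi=7, mid=3, val=23
Step 2: lo=4, hi=7, mid=5, val=77
Step 3: lo=4, hi=4, mid=4, val=71

Not found


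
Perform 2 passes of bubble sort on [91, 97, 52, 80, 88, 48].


Initial: [91, 97, 52, 80, 88, 48]
Pass 1: [91, 52, 80, 88, 48, 97] (4 swaps)
Pass 2: [52, 80, 88, 48, 91, 97] (4 swaps)

After 2 passes: [52, 80, 88, 48, 91, 97]


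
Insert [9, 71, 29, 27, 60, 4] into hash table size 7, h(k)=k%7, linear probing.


Insert 9: h=2 -> slot 2
Insert 71: h=1 -> slot 1
Insert 29: h=1, 2 probes -> slot 3
Insert 27: h=6 -> slot 6
Insert 60: h=4 -> slot 4
Insert 4: h=4, 1 probes -> slot 5

Table: [None, 71, 9, 29, 60, 4, 27]


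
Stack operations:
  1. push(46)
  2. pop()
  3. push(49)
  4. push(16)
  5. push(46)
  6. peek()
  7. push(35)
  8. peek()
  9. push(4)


push(46) -> [46]
pop()->46, []
push(49) -> [49]
push(16) -> [49, 16]
push(46) -> [49, 16, 46]
peek()->46
push(35) -> [49, 16, 46, 35]
peek()->35
push(4) -> [49, 16, 46, 35, 4]

Final stack: [49, 16, 46, 35, 4]


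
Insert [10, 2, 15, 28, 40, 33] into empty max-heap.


Insert 10: [10]
Insert 2: [10, 2]
Insert 15: [15, 2, 10]
Insert 28: [28, 15, 10, 2]
Insert 40: [40, 28, 10, 2, 15]
Insert 33: [40, 28, 33, 2, 15, 10]

Final heap: [40, 28, 33, 2, 15, 10]


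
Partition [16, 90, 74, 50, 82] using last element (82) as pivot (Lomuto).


Pivot: 82
  16 <= 82: advance i (no swap)
  74 <= 82: swap -> [16, 74, 90, 50, 82]
  50 <= 82: swap -> [16, 74, 50, 90, 82]
Place pivot at 3: [16, 74, 50, 82, 90]

Partitioned: [16, 74, 50, 82, 90]


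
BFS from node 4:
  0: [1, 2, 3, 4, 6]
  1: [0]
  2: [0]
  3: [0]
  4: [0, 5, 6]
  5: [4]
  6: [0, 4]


Visit 4, enqueue [0, 5, 6]
Visit 0, enqueue [1, 2, 3]
Visit 5, enqueue []
Visit 6, enqueue []
Visit 1, enqueue []
Visit 2, enqueue []
Visit 3, enqueue []

BFS order: [4, 0, 5, 6, 1, 2, 3]


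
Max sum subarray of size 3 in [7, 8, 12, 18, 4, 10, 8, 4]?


[0:3]: 27
[1:4]: 38
[2:5]: 34
[3:6]: 32
[4:7]: 22
[5:8]: 22

Max: 38 at [1:4]


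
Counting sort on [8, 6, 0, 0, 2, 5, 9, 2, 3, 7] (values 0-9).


Input: [8, 6, 0, 0, 2, 5, 9, 2, 3, 7]
Counts: [2, 0, 2, 1, 0, 1, 1, 1, 1, 1]

Sorted: [0, 0, 2, 2, 3, 5, 6, 7, 8, 9]


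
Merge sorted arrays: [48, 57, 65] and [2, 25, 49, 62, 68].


Take 2 from B
Take 25 from B
Take 48 from A
Take 49 from B
Take 57 from A
Take 62 from B
Take 65 from A

Merged: [2, 25, 48, 49, 57, 62, 65, 68]


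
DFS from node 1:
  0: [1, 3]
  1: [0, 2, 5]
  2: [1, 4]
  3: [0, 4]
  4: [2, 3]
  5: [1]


Visit 1, push [5, 2, 0]
Visit 0, push [3]
Visit 3, push [4]
Visit 4, push [2]
Visit 2, push []
Visit 5, push []

DFS order: [1, 0, 3, 4, 2, 5]


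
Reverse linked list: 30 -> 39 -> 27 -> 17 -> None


Step 1: curr=30, set curr.next=prev(None) | reversed so far: 30
Step 2: curr=39, set curr.next=prev(30) | reversed so far: 39 -> 30
Step 3: curr=27, set curr.next=prev(39) | reversed so far: 27 -> 39 -> 30
Step 4: curr=17, set curr.next=prev(27) | reversed so far: 17 -> 27 -> 39 -> 30

17 -> 27 -> 39 -> 30 -> None


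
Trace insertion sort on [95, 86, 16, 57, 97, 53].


Initial: [95, 86, 16, 57, 97, 53]
Insert 86: [86, 95, 16, 57, 97, 53]
Insert 16: [16, 86, 95, 57, 97, 53]
Insert 57: [16, 57, 86, 95, 97, 53]
Insert 97: [16, 57, 86, 95, 97, 53]
Insert 53: [16, 53, 57, 86, 95, 97]

Sorted: [16, 53, 57, 86, 95, 97]


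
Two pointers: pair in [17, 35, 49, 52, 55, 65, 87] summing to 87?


lo=0(17)+hi=6(87)=104
lo=0(17)+hi=5(65)=82
lo=1(35)+hi=5(65)=100
lo=1(35)+hi=4(55)=90
lo=1(35)+hi=3(52)=87

Yes: 35+52=87


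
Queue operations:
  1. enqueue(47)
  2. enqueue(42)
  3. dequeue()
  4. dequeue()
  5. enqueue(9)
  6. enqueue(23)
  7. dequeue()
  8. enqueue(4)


enqueue(47) -> [47]
enqueue(42) -> [47, 42]
dequeue()->47, [42]
dequeue()->42, []
enqueue(9) -> [9]
enqueue(23) -> [9, 23]
dequeue()->9, [23]
enqueue(4) -> [23, 4]

Final queue: [23, 4]


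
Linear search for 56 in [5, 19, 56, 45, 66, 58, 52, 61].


i=0: 5!=56
i=1: 19!=56
i=2: 56==56 found!

Found at 2, 3 comps


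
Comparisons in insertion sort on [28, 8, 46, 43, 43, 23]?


Algorithm: insertion sort
Input: [28, 8, 46, 43, 43, 23]
Sorted: [8, 23, 28, 43, 43, 46]

11


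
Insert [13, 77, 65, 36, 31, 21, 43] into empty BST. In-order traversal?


Insert 13: root
Insert 77: R from 13
Insert 65: R from 13 -> L from 77
Insert 36: R from 13 -> L from 77 -> L from 65
Insert 31: R from 13 -> L from 77 -> L from 65 -> L from 36
Insert 21: R from 13 -> L from 77 -> L from 65 -> L from 36 -> L from 31
Insert 43: R from 13 -> L from 77 -> L from 65 -> R from 36

In-order: [13, 21, 31, 36, 43, 65, 77]


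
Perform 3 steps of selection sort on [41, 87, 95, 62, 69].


Initial: [41, 87, 95, 62, 69]
Step 1: min=41 at 0
  Swap: [41, 87, 95, 62, 69]
Step 2: min=62 at 3
  Swap: [41, 62, 95, 87, 69]
Step 3: min=69 at 4
  Swap: [41, 62, 69, 87, 95]

After 3 steps: [41, 62, 69, 87, 95]


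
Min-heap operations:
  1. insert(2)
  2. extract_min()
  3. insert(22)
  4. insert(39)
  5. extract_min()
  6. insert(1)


insert(2) -> [2]
extract_min()->2, []
insert(22) -> [22]
insert(39) -> [22, 39]
extract_min()->22, [39]
insert(1) -> [1, 39]

Final heap: [1, 39]


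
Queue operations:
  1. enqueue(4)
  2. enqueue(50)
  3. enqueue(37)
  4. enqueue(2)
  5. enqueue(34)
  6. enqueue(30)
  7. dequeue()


enqueue(4) -> [4]
enqueue(50) -> [4, 50]
enqueue(37) -> [4, 50, 37]
enqueue(2) -> [4, 50, 37, 2]
enqueue(34) -> [4, 50, 37, 2, 34]
enqueue(30) -> [4, 50, 37, 2, 34, 30]
dequeue()->4, [50, 37, 2, 34, 30]

Final queue: [50, 37, 2, 34, 30]


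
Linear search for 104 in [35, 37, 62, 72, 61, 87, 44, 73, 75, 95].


i=0: 35!=104
i=1: 37!=104
i=2: 62!=104
i=3: 72!=104
i=4: 61!=104
i=5: 87!=104
i=6: 44!=104
i=7: 73!=104
i=8: 75!=104
i=9: 95!=104

Not found, 10 comps


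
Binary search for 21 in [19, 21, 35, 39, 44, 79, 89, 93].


Step 1: lo=0, hi=7, mid=3, val=39
Step 2: lo=0, hi=2, mid=1, val=21

Found at index 1


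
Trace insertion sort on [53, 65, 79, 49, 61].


Initial: [53, 65, 79, 49, 61]
Insert 65: [53, 65, 79, 49, 61]
Insert 79: [53, 65, 79, 49, 61]
Insert 49: [49, 53, 65, 79, 61]
Insert 61: [49, 53, 61, 65, 79]

Sorted: [49, 53, 61, 65, 79]
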